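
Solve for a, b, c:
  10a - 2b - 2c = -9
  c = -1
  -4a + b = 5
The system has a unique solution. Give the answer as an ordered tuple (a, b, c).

(-1/2, 3, -1)

Form the augmented matrix and row-reduce:
  [ 10  -2  -2  |  -9 ]
  [  0   0   1  |  -1 ]
  [ -4   1   0  |   5 ]
r1 ← 1/10·r1
  [  1  -1/5  -1/5  |  -9/10 ]
  [  0     0     1  |     -1 ]
  [ -4     1     0  |      5 ]
r3 ← r3 + 4·r1
  [ 1  -1/5  -1/5  |  -9/10 ]
  [ 0     0     1  |     -1 ]
  [ 0   1/5  -4/5  |    7/5 ]
r2 ↔ r3
  [ 1  -1/5  -1/5  |  -9/10 ]
  [ 0   1/5  -4/5  |    7/5 ]
  [ 0     0     1  |     -1 ]
r2 ← 5·r2
  [ 1  -1/5  -1/5  |  -9/10 ]
  [ 0     1    -4  |      7 ]
  [ 0     0     1  |     -1 ]
r2 ← r2 + 4·r3
  [ 1  -1/5  -1/5  |  -9/10 ]
  [ 0     1     0  |      3 ]
  [ 0     0     1  |     -1 ]
r1 ← r1 + 1/5·r3
  [ 1  -1/5  0  |  -11/10 ]
  [ 0     1  0  |       3 ]
  [ 0     0  1  |      -1 ]
r1 ← r1 + 1/5·r2
  [ 1  0  0  |  -1/2 ]
  [ 0  1  0  |     3 ]
  [ 0  0  1  |    -1 ]
Reading off the last column: a = -1/2, b = 3, c = -1.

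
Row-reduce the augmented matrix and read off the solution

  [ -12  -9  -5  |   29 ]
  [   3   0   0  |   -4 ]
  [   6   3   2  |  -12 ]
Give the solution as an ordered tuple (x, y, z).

(-4/3, -2, 1)

R1 := -1/12·R1
  [ 1  3/4  5/12  |  -29/12 ]
  [ 3    0     0  |      -4 ]
  [ 6    3     2  |     -12 ]
R2 := R2 − 3·R1
  [ 1   3/4  5/12  |  -29/12 ]
  [ 0  -9/4  -5/4  |    13/4 ]
  [ 6     3     2  |     -12 ]
R3 := R3 − 6·R1
  [ 1   3/4  5/12  |  -29/12 ]
  [ 0  -9/4  -5/4  |    13/4 ]
  [ 0  -3/2  -1/2  |     5/2 ]
R2 := -4/9·R2
  [ 1   3/4  5/12  |  -29/12 ]
  [ 0     1   5/9  |   -13/9 ]
  [ 0  -3/2  -1/2  |     5/2 ]
R3 := R3 + 3/2·R2
  [ 1  3/4  5/12  |  -29/12 ]
  [ 0    1   5/9  |   -13/9 ]
  [ 0    0   1/3  |     1/3 ]
R3 := 3·R3
  [ 1  3/4  5/12  |  -29/12 ]
  [ 0    1   5/9  |   -13/9 ]
  [ 0    0     1  |       1 ]
R2 := R2 − 5/9·R3
  [ 1  3/4  5/12  |  -29/12 ]
  [ 0    1     0  |      -2 ]
  [ 0    0     1  |       1 ]
R1 := R1 − 5/12·R3
  [ 1  3/4  0  |  -17/6 ]
  [ 0    1  0  |     -2 ]
  [ 0    0  1  |      1 ]
R1 := R1 − 3/4·R2
  [ 1  0  0  |  -4/3 ]
  [ 0  1  0  |    -2 ]
  [ 0  0  1  |     1 ]
Reading off the last column: x = -4/3, y = -2, z = 1.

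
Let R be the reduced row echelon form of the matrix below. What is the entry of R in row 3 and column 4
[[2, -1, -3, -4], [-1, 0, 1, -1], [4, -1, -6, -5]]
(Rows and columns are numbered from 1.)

ρ1 := 1/2·ρ1
  [  1  -1/2  -3/2  -2 ]
  [ -1     0     1  -1 ]
  [  4    -1    -6  -5 ]
ρ2 := ρ2 + ρ1
  [ 1  -1/2  -3/2  -2 ]
  [ 0  -1/2  -1/2  -3 ]
  [ 4    -1    -6  -5 ]
ρ3 := ρ3 − 4·ρ1
  [ 1  -1/2  -3/2  -2 ]
  [ 0  -1/2  -1/2  -3 ]
  [ 0     1     0   3 ]
ρ2 := -2·ρ2
  [ 1  -1/2  -3/2  -2 ]
  [ 0     1     1   6 ]
  [ 0     1     0   3 ]
ρ3 := ρ3 − ρ2
  [ 1  -1/2  -3/2  -2 ]
  [ 0     1     1   6 ]
  [ 0     0    -1  -3 ]
ρ3 := -1·ρ3
  [ 1  -1/2  -3/2  -2 ]
  [ 0     1     1   6 ]
  [ 0     0     1   3 ]
ρ2 := ρ2 − ρ3
  [ 1  -1/2  -3/2  -2 ]
  [ 0     1     0   3 ]
  [ 0     0     1   3 ]
ρ1 := ρ1 + 3/2·ρ3
  [ 1  -1/2  0  5/2 ]
  [ 0     1  0    3 ]
  [ 0     0  1    3 ]
ρ1 := ρ1 + 1/2·ρ2
  [ 1  0  0  4 ]
  [ 0  1  0  3 ]
  [ 0  0  1  3 ]

3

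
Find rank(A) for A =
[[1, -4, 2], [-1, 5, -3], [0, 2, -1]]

ρ2 ← ρ2 + ρ1
  [ 1  -4   2 ]
  [ 0   1  -1 ]
  [ 0   2  -1 ]
ρ3 ← ρ3 − 2·ρ2
  [ 1  -4   2 ]
  [ 0   1  -1 ]
  [ 0   0   1 ]
ρ2 ← ρ2 + ρ3
  [ 1  -4  2 ]
  [ 0   1  0 ]
  [ 0   0  1 ]
ρ1 ← ρ1 − 2·ρ3
  [ 1  -4  0 ]
  [ 0   1  0 ]
  [ 0   0  1 ]
ρ1 ← ρ1 + 4·ρ2
  [ 1  0  0 ]
  [ 0  1  0 ]
  [ 0  0  1 ]
The reduced form has 3 nonzero rows.

rank = 3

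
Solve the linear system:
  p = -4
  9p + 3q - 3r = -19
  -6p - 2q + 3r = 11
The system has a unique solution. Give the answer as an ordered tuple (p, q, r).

Form the augmented matrix and row-reduce:
  [  1   0   0  |   -4 ]
  [  9   3  -3  |  -19 ]
  [ -6  -2   3  |   11 ]
R2 := R2 − 9·R1
  [  1   0   0  |  -4 ]
  [  0   3  -3  |  17 ]
  [ -6  -2   3  |  11 ]
R3 := R3 + 6·R1
  [ 1   0   0  |   -4 ]
  [ 0   3  -3  |   17 ]
  [ 0  -2   3  |  -13 ]
R2 := 1/3·R2
  [ 1   0   0  |    -4 ]
  [ 0   1  -1  |  17/3 ]
  [ 0  -2   3  |   -13 ]
R3 := R3 + 2·R2
  [ 1  0   0  |    -4 ]
  [ 0  1  -1  |  17/3 ]
  [ 0  0   1  |  -5/3 ]
R2 := R2 + R3
  [ 1  0  0  |    -4 ]
  [ 0  1  0  |     4 ]
  [ 0  0  1  |  -5/3 ]
Reading off the last column: p = -4, q = 4, r = -5/3.

(-4, 4, -5/3)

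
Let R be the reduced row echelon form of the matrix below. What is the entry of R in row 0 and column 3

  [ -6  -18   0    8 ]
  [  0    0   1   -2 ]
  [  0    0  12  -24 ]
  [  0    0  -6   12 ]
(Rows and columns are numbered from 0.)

-4/3

R1 -> -1/6·R1
R3 -> R3 − 12·R2
R4 -> R4 + 6·R2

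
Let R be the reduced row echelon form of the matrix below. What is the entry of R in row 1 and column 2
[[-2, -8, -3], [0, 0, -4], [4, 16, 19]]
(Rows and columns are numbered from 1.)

4

r1 := -1/2·r1
  [ 1   4  3/2 ]
  [ 0   0   -4 ]
  [ 4  16   19 ]
r3 := r3 − 4·r1
  [ 1  4  3/2 ]
  [ 0  0   -4 ]
  [ 0  0   13 ]
r2 := -1/4·r2
  [ 1  4  3/2 ]
  [ 0  0    1 ]
  [ 0  0   13 ]
r3 := r3 − 13·r2
  [ 1  4  3/2 ]
  [ 0  0    1 ]
  [ 0  0    0 ]
r1 := r1 − 3/2·r2
  [ 1  4  0 ]
  [ 0  0  1 ]
  [ 0  0  0 ]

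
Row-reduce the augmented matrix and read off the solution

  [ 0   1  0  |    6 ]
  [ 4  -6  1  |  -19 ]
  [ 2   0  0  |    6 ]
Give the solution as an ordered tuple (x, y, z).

(3, 6, 5)

R1 ↔ R2
  [ 4  -6  1  |  -19 ]
  [ 0   1  0  |    6 ]
  [ 2   0  0  |    6 ]
R1 → 1/4·R1
  [ 1  -3/2  1/4  |  -19/4 ]
  [ 0     1    0  |      6 ]
  [ 2     0    0  |      6 ]
R3 → R3 − 2·R1
  [ 1  -3/2   1/4  |  -19/4 ]
  [ 0     1     0  |      6 ]
  [ 0     3  -1/2  |   31/2 ]
R3 → R3 − 3·R2
  [ 1  -3/2   1/4  |  -19/4 ]
  [ 0     1     0  |      6 ]
  [ 0     0  -1/2  |   -5/2 ]
R3 → -2·R3
  [ 1  -3/2  1/4  |  -19/4 ]
  [ 0     1    0  |      6 ]
  [ 0     0    1  |      5 ]
R1 → R1 − 1/4·R3
  [ 1  -3/2  0  |  -6 ]
  [ 0     1  0  |   6 ]
  [ 0     0  1  |   5 ]
R1 → R1 + 3/2·R2
  [ 1  0  0  |  3 ]
  [ 0  1  0  |  6 ]
  [ 0  0  1  |  5 ]
Reading off the last column: x = 3, y = 6, z = 5.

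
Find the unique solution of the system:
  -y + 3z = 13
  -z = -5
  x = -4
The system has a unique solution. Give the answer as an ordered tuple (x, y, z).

Form the augmented matrix and row-reduce:
  [ 0  -1   3  |  13 ]
  [ 0   0  -1  |  -5 ]
  [ 1   0   0  |  -4 ]
R1 <-> R3
  [ 1   0   0  |  -4 ]
  [ 0   0  -1  |  -5 ]
  [ 0  -1   3  |  13 ]
R2 <-> R3
  [ 1   0   0  |  -4 ]
  [ 0  -1   3  |  13 ]
  [ 0   0  -1  |  -5 ]
R2 -> -1·R2
  [ 1  0   0  |   -4 ]
  [ 0  1  -3  |  -13 ]
  [ 0  0  -1  |   -5 ]
R3 -> -1·R3
  [ 1  0   0  |   -4 ]
  [ 0  1  -3  |  -13 ]
  [ 0  0   1  |    5 ]
R2 -> R2 + 3·R3
  [ 1  0  0  |  -4 ]
  [ 0  1  0  |   2 ]
  [ 0  0  1  |   5 ]
Reading off the last column: x = -4, y = 2, z = 5.

(-4, 2, 5)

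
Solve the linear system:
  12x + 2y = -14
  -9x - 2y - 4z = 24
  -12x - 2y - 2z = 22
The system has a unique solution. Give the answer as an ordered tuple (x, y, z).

(-2, 5, -4)

Form the augmented matrix and row-reduce:
  [  12   2   0  |  -14 ]
  [  -9  -2  -4  |   24 ]
  [ -12  -2  -2  |   22 ]
Multiply ρ1 by 1/12.
  [   1  1/6   0  |  -7/6 ]
  [  -9   -2  -4  |    24 ]
  [ -12   -2  -2  |    22 ]
Add 9 times ρ1 to ρ2.
  [   1   1/6   0  |  -7/6 ]
  [   0  -1/2  -4  |  27/2 ]
  [ -12    -2  -2  |    22 ]
Add 12 times ρ1 to ρ3.
  [ 1   1/6   0  |  -7/6 ]
  [ 0  -1/2  -4  |  27/2 ]
  [ 0     0  -2  |     8 ]
Multiply ρ2 by -2.
  [ 1  1/6   0  |  -7/6 ]
  [ 0    1   8  |   -27 ]
  [ 0    0  -2  |     8 ]
Multiply ρ3 by -1/2.
  [ 1  1/6  0  |  -7/6 ]
  [ 0    1  8  |   -27 ]
  [ 0    0  1  |    -4 ]
Subtract 8 times ρ3 from ρ2.
  [ 1  1/6  0  |  -7/6 ]
  [ 0    1  0  |     5 ]
  [ 0    0  1  |    -4 ]
Subtract 1/6 times ρ2 from ρ1.
  [ 1  0  0  |  -2 ]
  [ 0  1  0  |   5 ]
  [ 0  0  1  |  -4 ]
Reading off the last column: x = -2, y = 5, z = -4.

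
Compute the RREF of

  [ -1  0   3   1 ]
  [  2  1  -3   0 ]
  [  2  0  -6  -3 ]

ρ1 → -1·ρ1
  [ 1  0  -3  -1 ]
  [ 2  1  -3   0 ]
  [ 2  0  -6  -3 ]
ρ2 → ρ2 − 2·ρ1
  [ 1  0  -3  -1 ]
  [ 0  1   3   2 ]
  [ 2  0  -6  -3 ]
ρ3 → ρ3 − 2·ρ1
  [ 1  0  -3  -1 ]
  [ 0  1   3   2 ]
  [ 0  0   0  -1 ]
ρ3 → -1·ρ3
  [ 1  0  -3  -1 ]
  [ 0  1   3   2 ]
  [ 0  0   0   1 ]
ρ2 → ρ2 − 2·ρ3
  [ 1  0  -3  -1 ]
  [ 0  1   3   0 ]
  [ 0  0   0   1 ]
ρ1 → ρ1 + ρ3
  [ 1  0  -3  0 ]
  [ 0  1   3  0 ]
  [ 0  0   0  1 ]

[[1, 0, -3, 0], [0, 1, 3, 0], [0, 0, 0, 1]]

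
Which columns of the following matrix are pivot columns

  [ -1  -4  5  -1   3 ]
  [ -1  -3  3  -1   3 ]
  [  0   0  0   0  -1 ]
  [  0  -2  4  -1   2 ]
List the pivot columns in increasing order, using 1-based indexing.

1, 2, 4, 5

R1 → -1·R1
  [  1   4  -5   1  -3 ]
  [ -1  -3   3  -1   3 ]
  [  0   0   0   0  -1 ]
  [  0  -2   4  -1   2 ]
R2 → R2 + R1
  [ 1   4  -5   1  -3 ]
  [ 0   1  -2   0   0 ]
  [ 0   0   0   0  -1 ]
  [ 0  -2   4  -1   2 ]
R4 → R4 + 2·R2
  [ 1  4  -5   1  -3 ]
  [ 0  1  -2   0   0 ]
  [ 0  0   0   0  -1 ]
  [ 0  0   0  -1   2 ]
R3 <=> R4
  [ 1  4  -5   1  -3 ]
  [ 0  1  -2   0   0 ]
  [ 0  0   0  -1   2 ]
  [ 0  0   0   0  -1 ]
R3 → -1·R3
  [ 1  4  -5  1  -3 ]
  [ 0  1  -2  0   0 ]
  [ 0  0   0  1  -2 ]
  [ 0  0   0  0  -1 ]
R4 → -1·R4
  [ 1  4  -5  1  -3 ]
  [ 0  1  -2  0   0 ]
  [ 0  0   0  1  -2 ]
  [ 0  0   0  0   1 ]
R3 → R3 + 2·R4
  [ 1  4  -5  1  -3 ]
  [ 0  1  -2  0   0 ]
  [ 0  0   0  1   0 ]
  [ 0  0   0  0   1 ]
R1 → R1 + 3·R4
  [ 1  4  -5  1  0 ]
  [ 0  1  -2  0  0 ]
  [ 0  0   0  1  0 ]
  [ 0  0   0  0  1 ]
R1 → R1 − R3
  [ 1  4  -5  0  0 ]
  [ 0  1  -2  0  0 ]
  [ 0  0   0  1  0 ]
  [ 0  0   0  0  1 ]
R1 → R1 − 4·R2
  [ 1  0   3  0  0 ]
  [ 0  1  -2  0  0 ]
  [ 0  0   0  1  0 ]
  [ 0  0   0  0  1 ]
Pivot columns are the columns containing a leading 1.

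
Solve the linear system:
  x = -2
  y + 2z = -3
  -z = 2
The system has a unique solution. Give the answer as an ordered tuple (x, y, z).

Form the augmented matrix and row-reduce:
  [ 1  0   0  |  -2 ]
  [ 0  1   2  |  -3 ]
  [ 0  0  -1  |   2 ]
r3 ← -1·r3
  [ 1  0  0  |  -2 ]
  [ 0  1  2  |  -3 ]
  [ 0  0  1  |  -2 ]
r2 ← r2 − 2·r3
  [ 1  0  0  |  -2 ]
  [ 0  1  0  |   1 ]
  [ 0  0  1  |  -2 ]
Reading off the last column: x = -2, y = 1, z = -2.

(-2, 1, -2)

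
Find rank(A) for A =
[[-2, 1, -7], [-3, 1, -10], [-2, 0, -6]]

rank = 2

r1 ← -1/2·r1
r2 ← r2 + 3·r1
r3 ← r3 + 2·r1
r2 ← -2·r2
r3 ← r3 + r2
r1 ← r1 + 1/2·r2
The reduced form has 2 nonzero rows.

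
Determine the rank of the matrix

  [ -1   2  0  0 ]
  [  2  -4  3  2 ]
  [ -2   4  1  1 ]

rank = 3

R1 ← -1·R1
  [  1  -2  0  0 ]
  [  2  -4  3  2 ]
  [ -2   4  1  1 ]
R2 ← R2 − 2·R1
  [  1  -2  0  0 ]
  [  0   0  3  2 ]
  [ -2   4  1  1 ]
R3 ← R3 + 2·R1
  [ 1  -2  0  0 ]
  [ 0   0  3  2 ]
  [ 0   0  1  1 ]
R2 ← 1/3·R2
  [ 1  -2  0    0 ]
  [ 0   0  1  2/3 ]
  [ 0   0  1    1 ]
R3 ← R3 − R2
  [ 1  -2  0    0 ]
  [ 0   0  1  2/3 ]
  [ 0   0  0  1/3 ]
R3 ← 3·R3
  [ 1  -2  0    0 ]
  [ 0   0  1  2/3 ]
  [ 0   0  0    1 ]
R2 ← R2 − 2/3·R3
  [ 1  -2  0  0 ]
  [ 0   0  1  0 ]
  [ 0   0  0  1 ]
The reduced form has 3 nonzero rows.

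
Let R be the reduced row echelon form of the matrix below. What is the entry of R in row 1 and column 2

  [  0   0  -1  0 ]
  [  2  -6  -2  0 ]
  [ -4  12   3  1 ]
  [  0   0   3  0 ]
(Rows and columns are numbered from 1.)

-3

Swap ρ1 and ρ2.
  [  2  -6  -2  0 ]
  [  0   0  -1  0 ]
  [ -4  12   3  1 ]
  [  0   0   3  0 ]
Multiply ρ1 by 1/2.
  [  1  -3  -1  0 ]
  [  0   0  -1  0 ]
  [ -4  12   3  1 ]
  [  0   0   3  0 ]
Add 4 times ρ1 to ρ3.
  [ 1  -3  -1  0 ]
  [ 0   0  -1  0 ]
  [ 0   0  -1  1 ]
  [ 0   0   3  0 ]
Multiply ρ2 by -1.
  [ 1  -3  -1  0 ]
  [ 0   0   1  0 ]
  [ 0   0  -1  1 ]
  [ 0   0   3  0 ]
Add ρ2 to ρ3.
  [ 1  -3  -1  0 ]
  [ 0   0   1  0 ]
  [ 0   0   0  1 ]
  [ 0   0   3  0 ]
Subtract 3 times ρ2 from ρ4.
  [ 1  -3  -1  0 ]
  [ 0   0   1  0 ]
  [ 0   0   0  1 ]
  [ 0   0   0  0 ]
Add ρ2 to ρ1.
  [ 1  -3  0  0 ]
  [ 0   0  1  0 ]
  [ 0   0  0  1 ]
  [ 0   0  0  0 ]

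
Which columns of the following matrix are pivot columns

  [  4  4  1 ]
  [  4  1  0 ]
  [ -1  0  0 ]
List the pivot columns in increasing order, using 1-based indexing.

ρ1 → 1/4·ρ1
  [  1  1  1/4 ]
  [  4  1    0 ]
  [ -1  0    0 ]
ρ2 → ρ2 − 4·ρ1
  [  1   1  1/4 ]
  [  0  -3   -1 ]
  [ -1   0    0 ]
ρ3 → ρ3 + ρ1
  [ 1   1  1/4 ]
  [ 0  -3   -1 ]
  [ 0   1  1/4 ]
ρ2 → -1/3·ρ2
  [ 1  1  1/4 ]
  [ 0  1  1/3 ]
  [ 0  1  1/4 ]
ρ3 → ρ3 − ρ2
  [ 1  1    1/4 ]
  [ 0  1    1/3 ]
  [ 0  0  -1/12 ]
ρ3 → -12·ρ3
  [ 1  1  1/4 ]
  [ 0  1  1/3 ]
  [ 0  0    1 ]
ρ2 → ρ2 − 1/3·ρ3
  [ 1  1  1/4 ]
  [ 0  1    0 ]
  [ 0  0    1 ]
ρ1 → ρ1 − 1/4·ρ3
  [ 1  1  0 ]
  [ 0  1  0 ]
  [ 0  0  1 ]
ρ1 → ρ1 − ρ2
  [ 1  0  0 ]
  [ 0  1  0 ]
  [ 0  0  1 ]
Pivot columns are the columns containing a leading 1.

1, 2, 3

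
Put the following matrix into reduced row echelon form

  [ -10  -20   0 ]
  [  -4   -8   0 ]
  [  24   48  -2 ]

Multiply ρ1 by -1/10.
  [  1   2   0 ]
  [ -4  -8   0 ]
  [ 24  48  -2 ]
Add 4 times ρ1 to ρ2.
  [  1   2   0 ]
  [  0   0   0 ]
  [ 24  48  -2 ]
Subtract 24 times ρ1 from ρ3.
  [ 1  2   0 ]
  [ 0  0   0 ]
  [ 0  0  -2 ]
Swap ρ2 and ρ3.
  [ 1  2   0 ]
  [ 0  0  -2 ]
  [ 0  0   0 ]
Multiply ρ2 by -1/2.
  [ 1  2  0 ]
  [ 0  0  1 ]
  [ 0  0  0 ]

[[1, 2, 0], [0, 0, 1], [0, 0, 0]]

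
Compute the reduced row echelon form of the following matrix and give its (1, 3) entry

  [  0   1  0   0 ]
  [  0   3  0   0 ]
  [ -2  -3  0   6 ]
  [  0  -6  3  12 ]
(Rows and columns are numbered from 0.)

0

Swap r1 and r3.
  [ -2  -3  0   6 ]
  [  0   3  0   0 ]
  [  0   1  0   0 ]
  [  0  -6  3  12 ]
Multiply r1 by -1/2.
  [ 1  3/2  0  -3 ]
  [ 0    3  0   0 ]
  [ 0    1  0   0 ]
  [ 0   -6  3  12 ]
Multiply r2 by 1/3.
  [ 1  3/2  0  -3 ]
  [ 0    1  0   0 ]
  [ 0    1  0   0 ]
  [ 0   -6  3  12 ]
Subtract r2 from r3.
  [ 1  3/2  0  -3 ]
  [ 0    1  0   0 ]
  [ 0    0  0   0 ]
  [ 0   -6  3  12 ]
Add 6 times r2 to r4.
  [ 1  3/2  0  -3 ]
  [ 0    1  0   0 ]
  [ 0    0  0   0 ]
  [ 0    0  3  12 ]
Swap r3 and r4.
  [ 1  3/2  0  -3 ]
  [ 0    1  0   0 ]
  [ 0    0  3  12 ]
  [ 0    0  0   0 ]
Multiply r3 by 1/3.
  [ 1  3/2  0  -3 ]
  [ 0    1  0   0 ]
  [ 0    0  1   4 ]
  [ 0    0  0   0 ]
Subtract 3/2 times r2 from r1.
  [ 1  0  0  -3 ]
  [ 0  1  0   0 ]
  [ 0  0  1   4 ]
  [ 0  0  0   0 ]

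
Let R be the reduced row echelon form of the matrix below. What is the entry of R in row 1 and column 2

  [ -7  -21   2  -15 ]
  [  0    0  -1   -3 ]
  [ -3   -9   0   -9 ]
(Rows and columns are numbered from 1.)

Multiply R1 by -1/7.
  [  1   3  -2/7  15/7 ]
  [  0   0    -1    -3 ]
  [ -3  -9     0    -9 ]
Add 3 times R1 to R3.
  [ 1  3  -2/7   15/7 ]
  [ 0  0    -1     -3 ]
  [ 0  0  -6/7  -18/7 ]
Multiply R2 by -1.
  [ 1  3  -2/7   15/7 ]
  [ 0  0     1      3 ]
  [ 0  0  -6/7  -18/7 ]
Add 6/7 times R2 to R3.
  [ 1  3  -2/7  15/7 ]
  [ 0  0     1     3 ]
  [ 0  0     0     0 ]
Add 2/7 times R2 to R1.
  [ 1  3  0  3 ]
  [ 0  0  1  3 ]
  [ 0  0  0  0 ]

3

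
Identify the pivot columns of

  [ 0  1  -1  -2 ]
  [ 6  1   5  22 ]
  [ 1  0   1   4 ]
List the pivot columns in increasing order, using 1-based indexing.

1, 2

R1 <-> R2
  [ 6  1   5  22 ]
  [ 0  1  -1  -2 ]
  [ 1  0   1   4 ]
R1 := 1/6·R1
  [ 1  1/6  5/6  11/3 ]
  [ 0    1   -1    -2 ]
  [ 1    0    1     4 ]
R3 := R3 − R1
  [ 1   1/6  5/6  11/3 ]
  [ 0     1   -1    -2 ]
  [ 0  -1/6  1/6   1/3 ]
R3 := R3 + 1/6·R2
  [ 1  1/6  5/6  11/3 ]
  [ 0    1   -1    -2 ]
  [ 0    0    0     0 ]
R1 := R1 − 1/6·R2
  [ 1  0   1   4 ]
  [ 0  1  -1  -2 ]
  [ 0  0   0   0 ]
Pivot columns are the columns containing a leading 1.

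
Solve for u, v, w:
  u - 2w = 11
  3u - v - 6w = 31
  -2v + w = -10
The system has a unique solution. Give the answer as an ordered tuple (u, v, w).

(-1, 2, -6)

Form the augmented matrix and row-reduce:
  [ 1   0  -2  |   11 ]
  [ 3  -1  -6  |   31 ]
  [ 0  -2   1  |  -10 ]
r2 := r2 − 3·r1
  [ 1   0  -2  |   11 ]
  [ 0  -1   0  |   -2 ]
  [ 0  -2   1  |  -10 ]
r2 := -1·r2
  [ 1   0  -2  |   11 ]
  [ 0   1   0  |    2 ]
  [ 0  -2   1  |  -10 ]
r3 := r3 + 2·r2
  [ 1  0  -2  |  11 ]
  [ 0  1   0  |   2 ]
  [ 0  0   1  |  -6 ]
r1 := r1 + 2·r3
  [ 1  0  0  |  -1 ]
  [ 0  1  0  |   2 ]
  [ 0  0  1  |  -6 ]
Reading off the last column: u = -1, v = 2, w = -6.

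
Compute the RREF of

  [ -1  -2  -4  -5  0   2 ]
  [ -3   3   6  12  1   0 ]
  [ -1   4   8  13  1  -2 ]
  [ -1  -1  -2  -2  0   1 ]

[[1, 0, 0, -1, 0, 0], [0, 1, 2, 3, 0, 0], [0, 0, 0, 0, 1, 0], [0, 0, 0, 0, 0, 1]]

r1 ← -1·r1
r2 ← r2 + 3·r1
r3 ← r3 + r1
r4 ← r4 + r1
r2 ← 1/9·r2
r3 ← r3 − 6·r2
r4 ← r4 − r2
r3 ← 3·r3
r4 ← r4 + 1/9·r3
r4 ← -3·r4
r2 ← r2 + 2/3·r4
r1 ← r1 + 2·r4
r2 ← r2 − 1/9·r3
r1 ← r1 − 2·r2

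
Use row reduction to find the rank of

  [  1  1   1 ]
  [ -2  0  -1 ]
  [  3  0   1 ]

rank = 3

R2 -> R2 + 2·R1
  [ 1  1  1 ]
  [ 0  2  1 ]
  [ 3  0  1 ]
R3 -> R3 − 3·R1
  [ 1   1   1 ]
  [ 0   2   1 ]
  [ 0  -3  -2 ]
R2 -> 1/2·R2
  [ 1   1    1 ]
  [ 0   1  1/2 ]
  [ 0  -3   -2 ]
R3 -> R3 + 3·R2
  [ 1  1     1 ]
  [ 0  1   1/2 ]
  [ 0  0  -1/2 ]
R3 -> -2·R3
  [ 1  1    1 ]
  [ 0  1  1/2 ]
  [ 0  0    1 ]
R2 -> R2 − 1/2·R3
  [ 1  1  1 ]
  [ 0  1  0 ]
  [ 0  0  1 ]
R1 -> R1 − R3
  [ 1  1  0 ]
  [ 0  1  0 ]
  [ 0  0  1 ]
R1 -> R1 − R2
  [ 1  0  0 ]
  [ 0  1  0 ]
  [ 0  0  1 ]
The reduced form has 3 nonzero rows.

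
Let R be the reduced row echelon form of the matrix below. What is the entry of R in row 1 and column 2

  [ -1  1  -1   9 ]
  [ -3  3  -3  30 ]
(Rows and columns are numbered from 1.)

r1 ← -1·r1
  [  1  -1   1  -9 ]
  [ -3   3  -3  30 ]
r2 ← r2 + 3·r1
  [ 1  -1  1  -9 ]
  [ 0   0  0   3 ]
r2 ← 1/3·r2
  [ 1  -1  1  -9 ]
  [ 0   0  0   1 ]
r1 ← r1 + 9·r2
  [ 1  -1  1  0 ]
  [ 0   0  0  1 ]

-1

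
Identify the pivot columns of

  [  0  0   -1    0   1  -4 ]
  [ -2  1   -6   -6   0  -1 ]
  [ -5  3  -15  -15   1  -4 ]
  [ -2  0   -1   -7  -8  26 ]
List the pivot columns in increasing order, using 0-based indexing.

r1 <-> r2
r1 := -1/2·r1
r3 := r3 + 5·r1
r4 := r4 + 2·r1
r2 <-> r3
r2 := 2·r2
r4 := r4 + r2
r3 := -1·r3
r4 := r4 − 5·r3
r4 := -1·r4
r1 := r1 − 3·r4
r1 := r1 − 3·r3
r1 := r1 + 1/2·r2
Pivot columns are the columns containing a leading 1.

0, 1, 2, 3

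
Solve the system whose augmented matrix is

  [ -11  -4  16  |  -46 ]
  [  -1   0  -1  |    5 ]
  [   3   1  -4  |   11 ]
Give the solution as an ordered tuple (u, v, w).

R1 -> -1/11·R1
  [  1  4/11  -16/11  |  46/11 ]
  [ -1     0      -1  |      5 ]
  [  3     1      -4  |     11 ]
R2 -> R2 + R1
  [ 1  4/11  -16/11  |   46/11 ]
  [ 0  4/11  -27/11  |  101/11 ]
  [ 3     1      -4  |      11 ]
R3 -> R3 − 3·R1
  [ 1   4/11  -16/11  |   46/11 ]
  [ 0   4/11  -27/11  |  101/11 ]
  [ 0  -1/11    4/11  |  -17/11 ]
R2 -> 11/4·R2
  [ 1   4/11  -16/11  |   46/11 ]
  [ 0      1   -27/4  |   101/4 ]
  [ 0  -1/11    4/11  |  -17/11 ]
R3 -> R3 + 1/11·R2
  [ 1  4/11  -16/11  |  46/11 ]
  [ 0     1   -27/4  |  101/4 ]
  [ 0     0    -1/4  |    3/4 ]
R3 -> -4·R3
  [ 1  4/11  -16/11  |  46/11 ]
  [ 0     1   -27/4  |  101/4 ]
  [ 0     0       1  |     -3 ]
R2 -> R2 + 27/4·R3
  [ 1  4/11  -16/11  |  46/11 ]
  [ 0     1       0  |      5 ]
  [ 0     0       1  |     -3 ]
R1 -> R1 + 16/11·R3
  [ 1  4/11  0  |  -2/11 ]
  [ 0     1  0  |      5 ]
  [ 0     0  1  |     -3 ]
R1 -> R1 − 4/11·R2
  [ 1  0  0  |  -2 ]
  [ 0  1  0  |   5 ]
  [ 0  0  1  |  -3 ]
Reading off the last column: u = -2, v = 5, w = -3.

(-2, 5, -3)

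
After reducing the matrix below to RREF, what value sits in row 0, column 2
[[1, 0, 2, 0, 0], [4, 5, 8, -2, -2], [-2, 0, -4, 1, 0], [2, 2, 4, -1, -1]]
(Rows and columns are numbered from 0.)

2

R2 → R2 − 4·R1
  [  1  0   2   0   0 ]
  [  0  5   0  -2  -2 ]
  [ -2  0  -4   1   0 ]
  [  2  2   4  -1  -1 ]
R3 → R3 + 2·R1
  [ 1  0  2   0   0 ]
  [ 0  5  0  -2  -2 ]
  [ 0  0  0   1   0 ]
  [ 2  2  4  -1  -1 ]
R4 → R4 − 2·R1
  [ 1  0  2   0   0 ]
  [ 0  5  0  -2  -2 ]
  [ 0  0  0   1   0 ]
  [ 0  2  0  -1  -1 ]
R2 → 1/5·R2
  [ 1  0  2     0     0 ]
  [ 0  1  0  -2/5  -2/5 ]
  [ 0  0  0     1     0 ]
  [ 0  2  0    -1    -1 ]
R4 → R4 − 2·R2
  [ 1  0  2     0     0 ]
  [ 0  1  0  -2/5  -2/5 ]
  [ 0  0  0     1     0 ]
  [ 0  0  0  -1/5  -1/5 ]
R4 → R4 + 1/5·R3
  [ 1  0  2     0     0 ]
  [ 0  1  0  -2/5  -2/5 ]
  [ 0  0  0     1     0 ]
  [ 0  0  0     0  -1/5 ]
R4 → -5·R4
  [ 1  0  2     0     0 ]
  [ 0  1  0  -2/5  -2/5 ]
  [ 0  0  0     1     0 ]
  [ 0  0  0     0     1 ]
R2 → R2 + 2/5·R4
  [ 1  0  2     0  0 ]
  [ 0  1  0  -2/5  0 ]
  [ 0  0  0     1  0 ]
  [ 0  0  0     0  1 ]
R2 → R2 + 2/5·R3
  [ 1  0  2  0  0 ]
  [ 0  1  0  0  0 ]
  [ 0  0  0  1  0 ]
  [ 0  0  0  0  1 ]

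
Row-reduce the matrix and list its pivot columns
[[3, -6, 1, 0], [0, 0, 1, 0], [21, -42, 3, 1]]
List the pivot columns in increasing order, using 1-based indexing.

1, 3, 4

R1 := 1/3·R1
  [  1   -2  1/3  0 ]
  [  0    0    1  0 ]
  [ 21  -42    3  1 ]
R3 := R3 − 21·R1
  [ 1  -2  1/3  0 ]
  [ 0   0    1  0 ]
  [ 0   0   -4  1 ]
R3 := R3 + 4·R2
  [ 1  -2  1/3  0 ]
  [ 0   0    1  0 ]
  [ 0   0    0  1 ]
R1 := R1 − 1/3·R2
  [ 1  -2  0  0 ]
  [ 0   0  1  0 ]
  [ 0   0  0  1 ]
Pivot columns are the columns containing a leading 1.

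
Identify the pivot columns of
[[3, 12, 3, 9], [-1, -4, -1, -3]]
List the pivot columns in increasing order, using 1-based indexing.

1

ρ1 → 1/3·ρ1
  [  1   4   1   3 ]
  [ -1  -4  -1  -3 ]
ρ2 → ρ2 + ρ1
  [ 1  4  1  3 ]
  [ 0  0  0  0 ]
Pivot columns are the columns containing a leading 1.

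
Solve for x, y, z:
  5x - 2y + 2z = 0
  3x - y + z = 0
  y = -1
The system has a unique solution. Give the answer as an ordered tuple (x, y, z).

Form the augmented matrix and row-reduce:
  [ 5  -2  2  |   0 ]
  [ 3  -1  1  |   0 ]
  [ 0   1  0  |  -1 ]
Multiply R1 by 1/5.
  [ 1  -2/5  2/5  |   0 ]
  [ 3    -1    1  |   0 ]
  [ 0     1    0  |  -1 ]
Subtract 3 times R1 from R2.
  [ 1  -2/5   2/5  |   0 ]
  [ 0   1/5  -1/5  |   0 ]
  [ 0     1     0  |  -1 ]
Multiply R2 by 5.
  [ 1  -2/5  2/5  |   0 ]
  [ 0     1   -1  |   0 ]
  [ 0     1    0  |  -1 ]
Subtract R2 from R3.
  [ 1  -2/5  2/5  |   0 ]
  [ 0     1   -1  |   0 ]
  [ 0     0    1  |  -1 ]
Add R3 to R2.
  [ 1  -2/5  2/5  |   0 ]
  [ 0     1    0  |  -1 ]
  [ 0     0    1  |  -1 ]
Subtract 2/5 times R3 from R1.
  [ 1  -2/5  0  |  2/5 ]
  [ 0     1  0  |   -1 ]
  [ 0     0  1  |   -1 ]
Add 2/5 times R2 to R1.
  [ 1  0  0  |   0 ]
  [ 0  1  0  |  -1 ]
  [ 0  0  1  |  -1 ]
Reading off the last column: x = 0, y = -1, z = -1.

(0, -1, -1)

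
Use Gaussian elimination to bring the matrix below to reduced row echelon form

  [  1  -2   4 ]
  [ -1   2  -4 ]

[[1, -2, 4], [0, 0, 0]]

R2 ← R2 + R1
  [ 1  -2  4 ]
  [ 0   0  0 ]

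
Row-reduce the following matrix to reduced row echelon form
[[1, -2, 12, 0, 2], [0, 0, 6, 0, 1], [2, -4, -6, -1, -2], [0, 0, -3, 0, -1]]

[[1, -2, 0, 0, 0], [0, 0, 1, 0, 0], [0, 0, 0, 1, 0], [0, 0, 0, 0, 1]]

ρ3 := ρ3 − 2·ρ1
  [ 1  -2   12   0   2 ]
  [ 0   0    6   0   1 ]
  [ 0   0  -30  -1  -6 ]
  [ 0   0   -3   0  -1 ]
ρ2 := 1/6·ρ2
  [ 1  -2   12   0    2 ]
  [ 0   0    1   0  1/6 ]
  [ 0   0  -30  -1   -6 ]
  [ 0   0   -3   0   -1 ]
ρ3 := ρ3 + 30·ρ2
  [ 1  -2  12   0    2 ]
  [ 0   0   1   0  1/6 ]
  [ 0   0   0  -1   -1 ]
  [ 0   0  -3   0   -1 ]
ρ4 := ρ4 + 3·ρ2
  [ 1  -2  12   0     2 ]
  [ 0   0   1   0   1/6 ]
  [ 0   0   0  -1    -1 ]
  [ 0   0   0   0  -1/2 ]
ρ3 := -1·ρ3
  [ 1  -2  12  0     2 ]
  [ 0   0   1  0   1/6 ]
  [ 0   0   0  1     1 ]
  [ 0   0   0  0  -1/2 ]
ρ4 := -2·ρ4
  [ 1  -2  12  0    2 ]
  [ 0   0   1  0  1/6 ]
  [ 0   0   0  1    1 ]
  [ 0   0   0  0    1 ]
ρ3 := ρ3 − ρ4
  [ 1  -2  12  0    2 ]
  [ 0   0   1  0  1/6 ]
  [ 0   0   0  1    0 ]
  [ 0   0   0  0    1 ]
ρ2 := ρ2 − 1/6·ρ4
  [ 1  -2  12  0  2 ]
  [ 0   0   1  0  0 ]
  [ 0   0   0  1  0 ]
  [ 0   0   0  0  1 ]
ρ1 := ρ1 − 2·ρ4
  [ 1  -2  12  0  0 ]
  [ 0   0   1  0  0 ]
  [ 0   0   0  1  0 ]
  [ 0   0   0  0  1 ]
ρ1 := ρ1 − 12·ρ2
  [ 1  -2  0  0  0 ]
  [ 0   0  1  0  0 ]
  [ 0   0  0  1  0 ]
  [ 0   0  0  0  1 ]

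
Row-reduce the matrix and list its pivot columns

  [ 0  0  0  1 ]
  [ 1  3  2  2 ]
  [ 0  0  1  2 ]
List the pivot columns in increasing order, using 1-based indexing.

1, 3, 4

R1 ↔ R2
  [ 1  3  2  2 ]
  [ 0  0  0  1 ]
  [ 0  0  1  2 ]
R2 ↔ R3
  [ 1  3  2  2 ]
  [ 0  0  1  2 ]
  [ 0  0  0  1 ]
R2 → R2 − 2·R3
  [ 1  3  2  2 ]
  [ 0  0  1  0 ]
  [ 0  0  0  1 ]
R1 → R1 − 2·R3
  [ 1  3  2  0 ]
  [ 0  0  1  0 ]
  [ 0  0  0  1 ]
R1 → R1 − 2·R2
  [ 1  3  0  0 ]
  [ 0  0  1  0 ]
  [ 0  0  0  1 ]
Pivot columns are the columns containing a leading 1.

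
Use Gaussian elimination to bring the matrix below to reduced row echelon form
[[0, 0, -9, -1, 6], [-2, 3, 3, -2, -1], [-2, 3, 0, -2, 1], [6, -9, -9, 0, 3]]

[[1, -3/2, 0, 0, -1/2], [0, 0, 1, 0, -2/3], [0, 0, 0, 1, 0], [0, 0, 0, 0, 0]]

ρ1 ↔ ρ2
  [ -2   3   3  -2  -1 ]
  [  0   0  -9  -1   6 ]
  [ -2   3   0  -2   1 ]
  [  6  -9  -9   0   3 ]
ρ1 ← -1/2·ρ1
  [  1  -3/2  -3/2   1  1/2 ]
  [  0     0    -9  -1    6 ]
  [ -2     3     0  -2    1 ]
  [  6    -9    -9   0    3 ]
ρ3 ← ρ3 + 2·ρ1
  [ 1  -3/2  -3/2   1  1/2 ]
  [ 0     0    -9  -1    6 ]
  [ 0     0    -3   0    2 ]
  [ 6    -9    -9   0    3 ]
ρ4 ← ρ4 − 6·ρ1
  [ 1  -3/2  -3/2   1  1/2 ]
  [ 0     0    -9  -1    6 ]
  [ 0     0    -3   0    2 ]
  [ 0     0     0  -6    0 ]
ρ2 ← -1/9·ρ2
  [ 1  -3/2  -3/2    1   1/2 ]
  [ 0     0     1  1/9  -2/3 ]
  [ 0     0    -3    0     2 ]
  [ 0     0     0   -6     0 ]
ρ3 ← ρ3 + 3·ρ2
  [ 1  -3/2  -3/2    1   1/2 ]
  [ 0     0     1  1/9  -2/3 ]
  [ 0     0     0  1/3     0 ]
  [ 0     0     0   -6     0 ]
ρ3 ← 3·ρ3
  [ 1  -3/2  -3/2    1   1/2 ]
  [ 0     0     1  1/9  -2/3 ]
  [ 0     0     0    1     0 ]
  [ 0     0     0   -6     0 ]
ρ4 ← ρ4 + 6·ρ3
  [ 1  -3/2  -3/2    1   1/2 ]
  [ 0     0     1  1/9  -2/3 ]
  [ 0     0     0    1     0 ]
  [ 0     0     0    0     0 ]
ρ2 ← ρ2 − 1/9·ρ3
  [ 1  -3/2  -3/2  1   1/2 ]
  [ 0     0     1  0  -2/3 ]
  [ 0     0     0  1     0 ]
  [ 0     0     0  0     0 ]
ρ1 ← ρ1 − ρ3
  [ 1  -3/2  -3/2  0   1/2 ]
  [ 0     0     1  0  -2/3 ]
  [ 0     0     0  1     0 ]
  [ 0     0     0  0     0 ]
ρ1 ← ρ1 + 3/2·ρ2
  [ 1  -3/2  0  0  -1/2 ]
  [ 0     0  1  0  -2/3 ]
  [ 0     0  0  1     0 ]
  [ 0     0  0  0     0 ]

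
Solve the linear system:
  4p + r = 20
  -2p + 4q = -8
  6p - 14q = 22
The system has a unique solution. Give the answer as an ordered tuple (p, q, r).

Form the augmented matrix and row-reduce:
  [  4    0  1  |  20 ]
  [ -2    4  0  |  -8 ]
  [  6  -14  0  |  22 ]
r1 := 1/4·r1
  [  1    0  1/4  |   5 ]
  [ -2    4    0  |  -8 ]
  [  6  -14    0  |  22 ]
r2 := r2 + 2·r1
  [ 1    0  1/4  |   5 ]
  [ 0    4  1/2  |   2 ]
  [ 6  -14    0  |  22 ]
r3 := r3 − 6·r1
  [ 1    0   1/4  |   5 ]
  [ 0    4   1/2  |   2 ]
  [ 0  -14  -3/2  |  -8 ]
r2 := 1/4·r2
  [ 1    0   1/4  |    5 ]
  [ 0    1   1/8  |  1/2 ]
  [ 0  -14  -3/2  |   -8 ]
r3 := r3 + 14·r2
  [ 1  0  1/4  |    5 ]
  [ 0  1  1/8  |  1/2 ]
  [ 0  0  1/4  |   -1 ]
r3 := 4·r3
  [ 1  0  1/4  |    5 ]
  [ 0  1  1/8  |  1/2 ]
  [ 0  0    1  |   -4 ]
r2 := r2 − 1/8·r3
  [ 1  0  1/4  |   5 ]
  [ 0  1    0  |   1 ]
  [ 0  0    1  |  -4 ]
r1 := r1 − 1/4·r3
  [ 1  0  0  |   6 ]
  [ 0  1  0  |   1 ]
  [ 0  0  1  |  -4 ]
Reading off the last column: p = 6, q = 1, r = -4.

(6, 1, -4)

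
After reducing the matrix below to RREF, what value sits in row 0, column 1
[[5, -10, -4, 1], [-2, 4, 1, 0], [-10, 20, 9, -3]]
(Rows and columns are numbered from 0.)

-2

Multiply R1 by 1/5.
  [   1  -2  -4/5  1/5 ]
  [  -2   4     1    0 ]
  [ -10  20     9   -3 ]
Add 2 times R1 to R2.
  [   1  -2  -4/5  1/5 ]
  [   0   0  -3/5  2/5 ]
  [ -10  20     9   -3 ]
Add 10 times R1 to R3.
  [ 1  -2  -4/5  1/5 ]
  [ 0   0  -3/5  2/5 ]
  [ 0   0     1   -1 ]
Multiply R2 by -5/3.
  [ 1  -2  -4/5   1/5 ]
  [ 0   0     1  -2/3 ]
  [ 0   0     1    -1 ]
Subtract R2 from R3.
  [ 1  -2  -4/5   1/5 ]
  [ 0   0     1  -2/3 ]
  [ 0   0     0  -1/3 ]
Multiply R3 by -3.
  [ 1  -2  -4/5   1/5 ]
  [ 0   0     1  -2/3 ]
  [ 0   0     0     1 ]
Add 2/3 times R3 to R2.
  [ 1  -2  -4/5  1/5 ]
  [ 0   0     1    0 ]
  [ 0   0     0    1 ]
Subtract 1/5 times R3 from R1.
  [ 1  -2  -4/5  0 ]
  [ 0   0     1  0 ]
  [ 0   0     0  1 ]
Add 4/5 times R2 to R1.
  [ 1  -2  0  0 ]
  [ 0   0  1  0 ]
  [ 0   0  0  1 ]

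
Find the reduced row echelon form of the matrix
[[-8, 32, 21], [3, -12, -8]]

ρ1 -> -1/8·ρ1
  [ 1   -4  -21/8 ]
  [ 3  -12     -8 ]
ρ2 -> ρ2 − 3·ρ1
  [ 1  -4  -21/8 ]
  [ 0   0   -1/8 ]
ρ2 -> -8·ρ2
  [ 1  -4  -21/8 ]
  [ 0   0      1 ]
ρ1 -> ρ1 + 21/8·ρ2
  [ 1  -4  0 ]
  [ 0   0  1 ]

[[1, -4, 0], [0, 0, 1]]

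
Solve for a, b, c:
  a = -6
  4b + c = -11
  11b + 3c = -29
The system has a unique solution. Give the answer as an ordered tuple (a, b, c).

Form the augmented matrix and row-reduce:
  [ 1   0  0  |   -6 ]
  [ 0   4  1  |  -11 ]
  [ 0  11  3  |  -29 ]
Multiply r2 by 1/4.
  [ 1   0    0  |     -6 ]
  [ 0   1  1/4  |  -11/4 ]
  [ 0  11    3  |    -29 ]
Subtract 11 times r2 from r3.
  [ 1  0    0  |     -6 ]
  [ 0  1  1/4  |  -11/4 ]
  [ 0  0  1/4  |    5/4 ]
Multiply r3 by 4.
  [ 1  0    0  |     -6 ]
  [ 0  1  1/4  |  -11/4 ]
  [ 0  0    1  |      5 ]
Subtract 1/4 times r3 from r2.
  [ 1  0  0  |  -6 ]
  [ 0  1  0  |  -4 ]
  [ 0  0  1  |   5 ]
Reading off the last column: a = -6, b = -4, c = 5.

(-6, -4, 5)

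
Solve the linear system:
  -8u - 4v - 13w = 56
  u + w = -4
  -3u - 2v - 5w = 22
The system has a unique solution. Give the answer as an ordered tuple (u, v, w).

(0, -1, -4)

Form the augmented matrix and row-reduce:
  [ -8  -4  -13  |  56 ]
  [  1   0    1  |  -4 ]
  [ -3  -2   -5  |  22 ]
R1 -> -1/8·R1
R2 -> R2 − R1
R3 -> R3 + 3·R1
R2 -> -2·R2
R3 -> R3 + 1/2·R2
R3 -> 2·R3
R2 -> R2 − 5/4·R3
R1 -> R1 − 13/8·R3
R1 -> R1 − 1/2·R2
Reading off the last column: u = 0, v = -1, w = -4.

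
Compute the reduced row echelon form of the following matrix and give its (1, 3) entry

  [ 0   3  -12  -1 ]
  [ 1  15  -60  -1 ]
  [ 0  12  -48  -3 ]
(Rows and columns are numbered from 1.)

0

Swap ρ1 and ρ2.
  [ 1  15  -60  -1 ]
  [ 0   3  -12  -1 ]
  [ 0  12  -48  -3 ]
Multiply ρ2 by 1/3.
  [ 1  15  -60    -1 ]
  [ 0   1   -4  -1/3 ]
  [ 0  12  -48    -3 ]
Subtract 12 times ρ2 from ρ3.
  [ 1  15  -60    -1 ]
  [ 0   1   -4  -1/3 ]
  [ 0   0    0     1 ]
Add 1/3 times ρ3 to ρ2.
  [ 1  15  -60  -1 ]
  [ 0   1   -4   0 ]
  [ 0   0    0   1 ]
Add ρ3 to ρ1.
  [ 1  15  -60  0 ]
  [ 0   1   -4  0 ]
  [ 0   0    0  1 ]
Subtract 15 times ρ2 from ρ1.
  [ 1  0   0  0 ]
  [ 0  1  -4  0 ]
  [ 0  0   0  1 ]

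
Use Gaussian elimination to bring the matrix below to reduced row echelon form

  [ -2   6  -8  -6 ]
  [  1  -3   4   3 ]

[[1, -3, 4, 3], [0, 0, 0, 0]]

Multiply ρ1 by -1/2.
Subtract ρ1 from ρ2.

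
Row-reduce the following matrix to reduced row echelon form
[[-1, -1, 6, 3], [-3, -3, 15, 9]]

Multiply R1 by -1.
  [  1   1  -6  -3 ]
  [ -3  -3  15   9 ]
Add 3 times R1 to R2.
  [ 1  1  -6  -3 ]
  [ 0  0  -3   0 ]
Multiply R2 by -1/3.
  [ 1  1  -6  -3 ]
  [ 0  0   1   0 ]
Add 6 times R2 to R1.
  [ 1  1  0  -3 ]
  [ 0  0  1   0 ]

[[1, 1, 0, -3], [0, 0, 1, 0]]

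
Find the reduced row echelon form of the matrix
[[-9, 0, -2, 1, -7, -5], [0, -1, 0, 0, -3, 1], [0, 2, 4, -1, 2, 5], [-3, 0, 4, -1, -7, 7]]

[[1, 0, 0, 0, 1, 0], [0, 1, 0, 0, 3, -1], [0, 0, 1, 0, -1, 1], [0, 0, 0, 1, 0, -3]]

Multiply r1 by -1/9.
  [  1   0  2/9  -1/9  7/9  5/9 ]
  [  0  -1    0     0   -3    1 ]
  [  0   2    4    -1    2    5 ]
  [ -3   0    4    -1   -7    7 ]
Add 3 times r1 to r4.
  [ 1   0   2/9  -1/9    7/9   5/9 ]
  [ 0  -1     0     0     -3     1 ]
  [ 0   2     4    -1      2     5 ]
  [ 0   0  14/3  -4/3  -14/3  26/3 ]
Multiply r2 by -1.
  [ 1  0   2/9  -1/9    7/9   5/9 ]
  [ 0  1     0     0      3    -1 ]
  [ 0  2     4    -1      2     5 ]
  [ 0  0  14/3  -4/3  -14/3  26/3 ]
Subtract 2 times r2 from r3.
  [ 1  0   2/9  -1/9    7/9   5/9 ]
  [ 0  1     0     0      3    -1 ]
  [ 0  0     4    -1     -4     7 ]
  [ 0  0  14/3  -4/3  -14/3  26/3 ]
Multiply r3 by 1/4.
  [ 1  0   2/9  -1/9    7/9   5/9 ]
  [ 0  1     0     0      3    -1 ]
  [ 0  0     1  -1/4     -1   7/4 ]
  [ 0  0  14/3  -4/3  -14/3  26/3 ]
Subtract 14/3 times r3 from r4.
  [ 1  0  2/9  -1/9  7/9  5/9 ]
  [ 0  1    0     0    3   -1 ]
  [ 0  0    1  -1/4   -1  7/4 ]
  [ 0  0    0  -1/6    0  1/2 ]
Multiply r4 by -6.
  [ 1  0  2/9  -1/9  7/9  5/9 ]
  [ 0  1    0     0    3   -1 ]
  [ 0  0    1  -1/4   -1  7/4 ]
  [ 0  0    0     1    0   -3 ]
Add 1/4 times r4 to r3.
  [ 1  0  2/9  -1/9  7/9  5/9 ]
  [ 0  1    0     0    3   -1 ]
  [ 0  0    1     0   -1    1 ]
  [ 0  0    0     1    0   -3 ]
Add 1/9 times r4 to r1.
  [ 1  0  2/9  0  7/9  2/9 ]
  [ 0  1    0  0    3   -1 ]
  [ 0  0    1  0   -1    1 ]
  [ 0  0    0  1    0   -3 ]
Subtract 2/9 times r3 from r1.
  [ 1  0  0  0   1   0 ]
  [ 0  1  0  0   3  -1 ]
  [ 0  0  1  0  -1   1 ]
  [ 0  0  0  1   0  -3 ]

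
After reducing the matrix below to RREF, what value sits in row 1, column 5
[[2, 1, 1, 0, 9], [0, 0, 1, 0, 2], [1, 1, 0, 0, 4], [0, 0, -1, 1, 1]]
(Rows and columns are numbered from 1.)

3

Multiply ρ1 by 1/2.
  [ 1  1/2  1/2  0  9/2 ]
  [ 0    0    1  0    2 ]
  [ 1    1    0  0    4 ]
  [ 0    0   -1  1    1 ]
Subtract ρ1 from ρ3.
  [ 1  1/2   1/2  0   9/2 ]
  [ 0    0     1  0     2 ]
  [ 0  1/2  -1/2  0  -1/2 ]
  [ 0    0    -1  1     1 ]
Swap ρ2 and ρ3.
  [ 1  1/2   1/2  0   9/2 ]
  [ 0  1/2  -1/2  0  -1/2 ]
  [ 0    0     1  0     2 ]
  [ 0    0    -1  1     1 ]
Multiply ρ2 by 2.
  [ 1  1/2  1/2  0  9/2 ]
  [ 0    1   -1  0   -1 ]
  [ 0    0    1  0    2 ]
  [ 0    0   -1  1    1 ]
Add ρ3 to ρ4.
  [ 1  1/2  1/2  0  9/2 ]
  [ 0    1   -1  0   -1 ]
  [ 0    0    1  0    2 ]
  [ 0    0    0  1    3 ]
Add ρ3 to ρ2.
  [ 1  1/2  1/2  0  9/2 ]
  [ 0    1    0  0    1 ]
  [ 0    0    1  0    2 ]
  [ 0    0    0  1    3 ]
Subtract 1/2 times ρ3 from ρ1.
  [ 1  1/2  0  0  7/2 ]
  [ 0    1  0  0    1 ]
  [ 0    0  1  0    2 ]
  [ 0    0  0  1    3 ]
Subtract 1/2 times ρ2 from ρ1.
  [ 1  0  0  0  3 ]
  [ 0  1  0  0  1 ]
  [ 0  0  1  0  2 ]
  [ 0  0  0  1  3 ]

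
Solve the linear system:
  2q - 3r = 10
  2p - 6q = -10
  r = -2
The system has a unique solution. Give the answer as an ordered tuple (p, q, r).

Form the augmented matrix and row-reduce:
  [ 0   2  -3  |   10 ]
  [ 2  -6   0  |  -10 ]
  [ 0   0   1  |   -2 ]
R1 <-> R2
  [ 2  -6   0  |  -10 ]
  [ 0   2  -3  |   10 ]
  [ 0   0   1  |   -2 ]
R1 -> 1/2·R1
  [ 1  -3   0  |  -5 ]
  [ 0   2  -3  |  10 ]
  [ 0   0   1  |  -2 ]
R2 -> 1/2·R2
  [ 1  -3     0  |  -5 ]
  [ 0   1  -3/2  |   5 ]
  [ 0   0     1  |  -2 ]
R2 -> R2 + 3/2·R3
  [ 1  -3  0  |  -5 ]
  [ 0   1  0  |   2 ]
  [ 0   0  1  |  -2 ]
R1 -> R1 + 3·R2
  [ 1  0  0  |   1 ]
  [ 0  1  0  |   2 ]
  [ 0  0  1  |  -2 ]
Reading off the last column: p = 1, q = 2, r = -2.

(1, 2, -2)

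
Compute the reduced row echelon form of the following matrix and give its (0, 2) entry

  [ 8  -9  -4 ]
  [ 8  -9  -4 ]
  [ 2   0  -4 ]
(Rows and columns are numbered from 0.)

-2

R1 := 1/8·R1
  [ 1  -9/8  -1/2 ]
  [ 8    -9    -4 ]
  [ 2     0    -4 ]
R2 := R2 − 8·R1
  [ 1  -9/8  -1/2 ]
  [ 0     0     0 ]
  [ 2     0    -4 ]
R3 := R3 − 2·R1
  [ 1  -9/8  -1/2 ]
  [ 0     0     0 ]
  [ 0   9/4    -3 ]
R2 <-> R3
  [ 1  -9/8  -1/2 ]
  [ 0   9/4    -3 ]
  [ 0     0     0 ]
R2 := 4/9·R2
  [ 1  -9/8  -1/2 ]
  [ 0     1  -4/3 ]
  [ 0     0     0 ]
R1 := R1 + 9/8·R2
  [ 1  0    -2 ]
  [ 0  1  -4/3 ]
  [ 0  0     0 ]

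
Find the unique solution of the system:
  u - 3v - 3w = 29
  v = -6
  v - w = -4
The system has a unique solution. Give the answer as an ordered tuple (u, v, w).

Form the augmented matrix and row-reduce:
  [ 1  -3  -3  |  29 ]
  [ 0   1   0  |  -6 ]
  [ 0   1  -1  |  -4 ]
ρ3 -> ρ3 − ρ2
ρ3 -> -1·ρ3
ρ1 -> ρ1 + 3·ρ3
ρ1 -> ρ1 + 3·ρ2
Reading off the last column: u = 5, v = -6, w = -2.

(5, -6, -2)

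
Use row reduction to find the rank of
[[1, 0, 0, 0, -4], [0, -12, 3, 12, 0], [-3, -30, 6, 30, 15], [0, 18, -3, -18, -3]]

rank = 3

ρ3 → ρ3 + 3·ρ1
  [ 1    0   0    0  -4 ]
  [ 0  -12   3   12   0 ]
  [ 0  -30   6   30   3 ]
  [ 0   18  -3  -18  -3 ]
ρ2 → -1/12·ρ2
  [ 1    0     0    0  -4 ]
  [ 0    1  -1/4   -1   0 ]
  [ 0  -30     6   30   3 ]
  [ 0   18    -3  -18  -3 ]
ρ3 → ρ3 + 30·ρ2
  [ 1   0     0    0  -4 ]
  [ 0   1  -1/4   -1   0 ]
  [ 0   0  -3/2    0   3 ]
  [ 0  18    -3  -18  -3 ]
ρ4 → ρ4 − 18·ρ2
  [ 1  0     0   0  -4 ]
  [ 0  1  -1/4  -1   0 ]
  [ 0  0  -3/2   0   3 ]
  [ 0  0   3/2   0  -3 ]
ρ3 → -2/3·ρ3
  [ 1  0     0   0  -4 ]
  [ 0  1  -1/4  -1   0 ]
  [ 0  0     1   0  -2 ]
  [ 0  0   3/2   0  -3 ]
ρ4 → ρ4 − 3/2·ρ3
  [ 1  0     0   0  -4 ]
  [ 0  1  -1/4  -1   0 ]
  [ 0  0     1   0  -2 ]
  [ 0  0     0   0   0 ]
ρ2 → ρ2 + 1/4·ρ3
  [ 1  0  0   0    -4 ]
  [ 0  1  0  -1  -1/2 ]
  [ 0  0  1   0    -2 ]
  [ 0  0  0   0     0 ]
The reduced form has 3 nonzero rows.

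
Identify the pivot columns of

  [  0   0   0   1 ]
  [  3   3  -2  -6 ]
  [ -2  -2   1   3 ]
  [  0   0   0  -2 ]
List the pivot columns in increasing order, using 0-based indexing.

0, 2, 3

R1 <=> R2
R1 := 1/3·R1
R3 := R3 + 2·R1
R2 <=> R3
R2 := -3·R2
R4 := R4 + 2·R3
R2 := R2 − 3·R3
R1 := R1 + 2·R3
R1 := R1 + 2/3·R2
Pivot columns are the columns containing a leading 1.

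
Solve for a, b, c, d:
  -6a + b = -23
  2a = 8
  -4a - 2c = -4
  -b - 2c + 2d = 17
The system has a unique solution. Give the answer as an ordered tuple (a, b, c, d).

Form the augmented matrix and row-reduce:
  [ -6   1   0  0  |  -23 ]
  [  2   0   0  0  |    8 ]
  [ -4   0  -2  0  |   -4 ]
  [  0  -1  -2  2  |   17 ]
Multiply R1 by -1/6.
Subtract 2 times R1 from R2.
Add 4 times R1 to R3.
Multiply R2 by 3.
Add 2/3 times R2 to R3.
Add R2 to R4.
Multiply R3 by -1/2.
Add 2 times R3 to R4.
Multiply R4 by 1/2.
Add 1/6 times R2 to R1.
Reading off the last column: a = 4, b = 1, c = -6, d = 3.

(4, 1, -6, 3)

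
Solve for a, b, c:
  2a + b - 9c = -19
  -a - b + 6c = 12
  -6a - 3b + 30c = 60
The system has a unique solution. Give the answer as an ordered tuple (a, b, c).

Form the augmented matrix and row-reduce:
  [  2   1  -9  |  -19 ]
  [ -1  -1   6  |   12 ]
  [ -6  -3  30  |   60 ]
R1 -> 1/2·R1
  [  1  1/2  -9/2  |  -19/2 ]
  [ -1   -1     6  |     12 ]
  [ -6   -3    30  |     60 ]
R2 -> R2 + R1
  [  1   1/2  -9/2  |  -19/2 ]
  [  0  -1/2   3/2  |    5/2 ]
  [ -6    -3    30  |     60 ]
R3 -> R3 + 6·R1
  [ 1   1/2  -9/2  |  -19/2 ]
  [ 0  -1/2   3/2  |    5/2 ]
  [ 0     0     3  |      3 ]
R2 -> -2·R2
  [ 1  1/2  -9/2  |  -19/2 ]
  [ 0    1    -3  |     -5 ]
  [ 0    0     3  |      3 ]
R3 -> 1/3·R3
  [ 1  1/2  -9/2  |  -19/2 ]
  [ 0    1    -3  |     -5 ]
  [ 0    0     1  |      1 ]
R2 -> R2 + 3·R3
  [ 1  1/2  -9/2  |  -19/2 ]
  [ 0    1     0  |     -2 ]
  [ 0    0     1  |      1 ]
R1 -> R1 + 9/2·R3
  [ 1  1/2  0  |  -5 ]
  [ 0    1  0  |  -2 ]
  [ 0    0  1  |   1 ]
R1 -> R1 − 1/2·R2
  [ 1  0  0  |  -4 ]
  [ 0  1  0  |  -2 ]
  [ 0  0  1  |   1 ]
Reading off the last column: a = -4, b = -2, c = 1.

(-4, -2, 1)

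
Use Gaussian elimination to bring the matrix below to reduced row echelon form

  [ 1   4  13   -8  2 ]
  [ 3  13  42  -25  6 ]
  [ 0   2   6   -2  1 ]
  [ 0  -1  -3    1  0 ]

R2 := R2 − 3·R1
R3 := R3 − 2·R2
R4 := R4 + R2
R1 := R1 − 2·R3
R1 := R1 − 4·R2

[[1, 0, 1, -4, 0], [0, 1, 3, -1, 0], [0, 0, 0, 0, 1], [0, 0, 0, 0, 0]]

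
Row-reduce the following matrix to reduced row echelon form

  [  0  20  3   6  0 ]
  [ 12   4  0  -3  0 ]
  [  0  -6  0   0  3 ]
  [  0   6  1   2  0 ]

[[1, 0, 0, -1/4, 0], [0, 1, 0, 0, 0], [0, 0, 1, 2, 0], [0, 0, 0, 0, 1]]

R1 <-> R2
  [ 12   4  0  -3  0 ]
  [  0  20  3   6  0 ]
  [  0  -6  0   0  3 ]
  [  0   6  1   2  0 ]
R1 ← 1/12·R1
  [ 1  1/3  0  -1/4  0 ]
  [ 0   20  3     6  0 ]
  [ 0   -6  0     0  3 ]
  [ 0    6  1     2  0 ]
R2 ← 1/20·R2
  [ 1  1/3     0  -1/4  0 ]
  [ 0    1  3/20  3/10  0 ]
  [ 0   -6     0     0  3 ]
  [ 0    6     1     2  0 ]
R3 ← R3 + 6·R2
  [ 1  1/3     0  -1/4  0 ]
  [ 0    1  3/20  3/10  0 ]
  [ 0    0  9/10   9/5  3 ]
  [ 0    6     1     2  0 ]
R4 ← R4 − 6·R2
  [ 1  1/3     0  -1/4  0 ]
  [ 0    1  3/20  3/10  0 ]
  [ 0    0  9/10   9/5  3 ]
  [ 0    0  1/10   1/5  0 ]
R3 ← 10/9·R3
  [ 1  1/3     0  -1/4     0 ]
  [ 0    1  3/20  3/10     0 ]
  [ 0    0     1     2  10/3 ]
  [ 0    0  1/10   1/5     0 ]
R4 ← R4 − 1/10·R3
  [ 1  1/3     0  -1/4     0 ]
  [ 0    1  3/20  3/10     0 ]
  [ 0    0     1     2  10/3 ]
  [ 0    0     0     0  -1/3 ]
R4 ← -3·R4
  [ 1  1/3     0  -1/4     0 ]
  [ 0    1  3/20  3/10     0 ]
  [ 0    0     1     2  10/3 ]
  [ 0    0     0     0     1 ]
R3 ← R3 − 10/3·R4
  [ 1  1/3     0  -1/4  0 ]
  [ 0    1  3/20  3/10  0 ]
  [ 0    0     1     2  0 ]
  [ 0    0     0     0  1 ]
R2 ← R2 − 3/20·R3
  [ 1  1/3  0  -1/4  0 ]
  [ 0    1  0     0  0 ]
  [ 0    0  1     2  0 ]
  [ 0    0  0     0  1 ]
R1 ← R1 − 1/3·R2
  [ 1  0  0  -1/4  0 ]
  [ 0  1  0     0  0 ]
  [ 0  0  1     2  0 ]
  [ 0  0  0     0  1 ]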